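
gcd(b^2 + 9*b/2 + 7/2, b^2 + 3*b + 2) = b + 1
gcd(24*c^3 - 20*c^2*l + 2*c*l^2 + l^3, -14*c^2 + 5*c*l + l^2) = 2*c - l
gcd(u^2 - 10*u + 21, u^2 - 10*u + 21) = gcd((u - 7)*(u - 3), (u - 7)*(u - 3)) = u^2 - 10*u + 21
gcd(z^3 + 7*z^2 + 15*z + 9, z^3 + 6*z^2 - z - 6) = z + 1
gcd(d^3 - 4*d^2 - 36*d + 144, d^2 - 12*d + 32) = d - 4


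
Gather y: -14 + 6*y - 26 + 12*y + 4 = 18*y - 36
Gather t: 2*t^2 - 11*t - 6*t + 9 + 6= 2*t^2 - 17*t + 15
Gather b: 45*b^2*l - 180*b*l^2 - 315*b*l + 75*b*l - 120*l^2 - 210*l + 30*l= 45*b^2*l + b*(-180*l^2 - 240*l) - 120*l^2 - 180*l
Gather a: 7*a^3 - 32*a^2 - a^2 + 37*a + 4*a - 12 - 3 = 7*a^3 - 33*a^2 + 41*a - 15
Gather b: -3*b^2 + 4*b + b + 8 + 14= -3*b^2 + 5*b + 22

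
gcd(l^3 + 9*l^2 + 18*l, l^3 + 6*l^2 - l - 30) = l + 3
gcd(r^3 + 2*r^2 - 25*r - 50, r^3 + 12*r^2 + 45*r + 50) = r^2 + 7*r + 10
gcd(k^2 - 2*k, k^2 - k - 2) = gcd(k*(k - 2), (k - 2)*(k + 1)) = k - 2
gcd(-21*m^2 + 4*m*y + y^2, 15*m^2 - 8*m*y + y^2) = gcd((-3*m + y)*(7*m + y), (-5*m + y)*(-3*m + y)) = -3*m + y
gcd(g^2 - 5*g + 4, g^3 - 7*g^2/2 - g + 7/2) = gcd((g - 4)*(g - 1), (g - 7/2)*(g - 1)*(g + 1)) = g - 1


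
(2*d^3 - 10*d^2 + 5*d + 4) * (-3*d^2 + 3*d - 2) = -6*d^5 + 36*d^4 - 49*d^3 + 23*d^2 + 2*d - 8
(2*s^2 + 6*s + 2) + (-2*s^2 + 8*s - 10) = 14*s - 8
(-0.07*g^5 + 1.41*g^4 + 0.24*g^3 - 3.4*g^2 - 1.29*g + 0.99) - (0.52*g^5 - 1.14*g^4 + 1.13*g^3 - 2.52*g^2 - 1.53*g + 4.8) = -0.59*g^5 + 2.55*g^4 - 0.89*g^3 - 0.88*g^2 + 0.24*g - 3.81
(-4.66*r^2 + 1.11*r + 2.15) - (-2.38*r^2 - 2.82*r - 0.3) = -2.28*r^2 + 3.93*r + 2.45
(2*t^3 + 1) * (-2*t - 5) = -4*t^4 - 10*t^3 - 2*t - 5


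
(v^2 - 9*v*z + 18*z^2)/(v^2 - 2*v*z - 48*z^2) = (-v^2 + 9*v*z - 18*z^2)/(-v^2 + 2*v*z + 48*z^2)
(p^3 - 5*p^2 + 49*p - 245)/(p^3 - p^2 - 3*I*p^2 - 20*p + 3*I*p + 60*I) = (p^2 + 49)/(p^2 + p*(4 - 3*I) - 12*I)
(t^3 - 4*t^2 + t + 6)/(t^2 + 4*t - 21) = (t^2 - t - 2)/(t + 7)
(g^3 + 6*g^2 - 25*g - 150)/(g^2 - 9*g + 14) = (g^3 + 6*g^2 - 25*g - 150)/(g^2 - 9*g + 14)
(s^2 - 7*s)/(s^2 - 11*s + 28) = s/(s - 4)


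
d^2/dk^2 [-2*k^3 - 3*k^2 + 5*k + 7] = -12*k - 6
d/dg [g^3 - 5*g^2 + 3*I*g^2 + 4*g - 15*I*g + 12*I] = 3*g^2 + g*(-10 + 6*I) + 4 - 15*I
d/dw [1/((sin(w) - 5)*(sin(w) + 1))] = 2*(2 - sin(w))*cos(w)/((sin(w) - 5)^2*(sin(w) + 1)^2)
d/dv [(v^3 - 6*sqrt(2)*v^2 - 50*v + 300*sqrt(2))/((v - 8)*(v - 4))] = (v^4 - 24*v^3 + 72*sqrt(2)*v^2 + 146*v^2 - 984*sqrt(2)*v - 1600 + 3600*sqrt(2))/(v^4 - 24*v^3 + 208*v^2 - 768*v + 1024)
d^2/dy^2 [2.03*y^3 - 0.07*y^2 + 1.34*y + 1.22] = 12.18*y - 0.14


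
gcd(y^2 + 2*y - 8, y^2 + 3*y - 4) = y + 4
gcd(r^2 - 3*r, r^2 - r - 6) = r - 3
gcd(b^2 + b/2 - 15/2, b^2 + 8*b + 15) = b + 3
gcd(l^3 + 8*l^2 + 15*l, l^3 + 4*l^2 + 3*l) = l^2 + 3*l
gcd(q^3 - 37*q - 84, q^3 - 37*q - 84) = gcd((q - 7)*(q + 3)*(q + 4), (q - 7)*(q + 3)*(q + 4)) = q^3 - 37*q - 84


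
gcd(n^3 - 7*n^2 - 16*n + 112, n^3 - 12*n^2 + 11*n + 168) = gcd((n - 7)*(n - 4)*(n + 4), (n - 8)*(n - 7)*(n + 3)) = n - 7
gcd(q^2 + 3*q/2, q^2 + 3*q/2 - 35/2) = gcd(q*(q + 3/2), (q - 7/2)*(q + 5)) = 1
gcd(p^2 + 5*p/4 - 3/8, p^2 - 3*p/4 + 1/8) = p - 1/4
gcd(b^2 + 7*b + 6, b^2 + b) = b + 1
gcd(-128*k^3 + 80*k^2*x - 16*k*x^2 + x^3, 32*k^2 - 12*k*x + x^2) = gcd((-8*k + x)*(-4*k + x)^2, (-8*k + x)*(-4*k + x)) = 32*k^2 - 12*k*x + x^2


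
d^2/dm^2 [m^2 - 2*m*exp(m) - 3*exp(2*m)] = -2*m*exp(m) - 12*exp(2*m) - 4*exp(m) + 2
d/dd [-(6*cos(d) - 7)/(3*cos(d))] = 7*sin(d)/(3*cos(d)^2)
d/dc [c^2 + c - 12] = 2*c + 1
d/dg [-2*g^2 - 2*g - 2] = -4*g - 2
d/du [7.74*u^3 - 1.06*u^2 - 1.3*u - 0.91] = 23.22*u^2 - 2.12*u - 1.3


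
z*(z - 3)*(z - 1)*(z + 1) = z^4 - 3*z^3 - z^2 + 3*z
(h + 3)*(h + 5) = h^2 + 8*h + 15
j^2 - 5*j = j*(j - 5)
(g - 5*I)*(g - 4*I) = g^2 - 9*I*g - 20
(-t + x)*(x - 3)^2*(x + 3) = -t*x^3 + 3*t*x^2 + 9*t*x - 27*t + x^4 - 3*x^3 - 9*x^2 + 27*x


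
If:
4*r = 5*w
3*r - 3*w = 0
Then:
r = 0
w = 0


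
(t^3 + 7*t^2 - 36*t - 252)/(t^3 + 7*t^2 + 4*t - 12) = (t^2 + t - 42)/(t^2 + t - 2)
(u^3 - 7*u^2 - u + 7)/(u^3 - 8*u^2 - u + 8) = (u - 7)/(u - 8)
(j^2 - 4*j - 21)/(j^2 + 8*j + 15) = (j - 7)/(j + 5)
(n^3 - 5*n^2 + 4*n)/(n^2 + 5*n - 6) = n*(n - 4)/(n + 6)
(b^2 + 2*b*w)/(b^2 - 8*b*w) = (b + 2*w)/(b - 8*w)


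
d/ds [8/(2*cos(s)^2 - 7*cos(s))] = 8*(4*cos(s) - 7)*sin(s)/((2*cos(s) - 7)^2*cos(s)^2)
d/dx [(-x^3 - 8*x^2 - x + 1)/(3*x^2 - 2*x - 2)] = (-3*x^4 + 4*x^3 + 25*x^2 + 26*x + 4)/(9*x^4 - 12*x^3 - 8*x^2 + 8*x + 4)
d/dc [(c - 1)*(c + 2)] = 2*c + 1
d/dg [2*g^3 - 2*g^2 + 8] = 2*g*(3*g - 2)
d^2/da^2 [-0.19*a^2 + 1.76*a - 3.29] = -0.380000000000000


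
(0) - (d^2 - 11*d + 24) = -d^2 + 11*d - 24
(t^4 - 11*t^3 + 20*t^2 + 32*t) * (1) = t^4 - 11*t^3 + 20*t^2 + 32*t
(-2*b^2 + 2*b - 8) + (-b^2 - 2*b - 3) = -3*b^2 - 11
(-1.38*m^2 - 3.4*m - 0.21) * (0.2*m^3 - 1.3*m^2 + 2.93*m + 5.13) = -0.276*m^5 + 1.114*m^4 + 0.3346*m^3 - 16.7684*m^2 - 18.0573*m - 1.0773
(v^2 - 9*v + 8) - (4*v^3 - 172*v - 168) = -4*v^3 + v^2 + 163*v + 176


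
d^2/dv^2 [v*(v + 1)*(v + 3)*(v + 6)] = 12*v^2 + 60*v + 54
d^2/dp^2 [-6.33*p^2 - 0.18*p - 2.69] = -12.6600000000000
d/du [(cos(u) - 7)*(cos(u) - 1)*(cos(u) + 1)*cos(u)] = -7*sin(u)/4 + 21*sin(3*u)/4 - sin(4*u)/2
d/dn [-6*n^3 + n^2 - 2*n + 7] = -18*n^2 + 2*n - 2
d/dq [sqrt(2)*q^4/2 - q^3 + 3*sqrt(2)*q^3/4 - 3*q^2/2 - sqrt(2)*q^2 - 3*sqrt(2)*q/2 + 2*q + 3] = 2*sqrt(2)*q^3 - 3*q^2 + 9*sqrt(2)*q^2/4 - 3*q - 2*sqrt(2)*q - 3*sqrt(2)/2 + 2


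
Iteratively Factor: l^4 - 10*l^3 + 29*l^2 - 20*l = (l - 4)*(l^3 - 6*l^2 + 5*l) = (l - 4)*(l - 1)*(l^2 - 5*l) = l*(l - 4)*(l - 1)*(l - 5)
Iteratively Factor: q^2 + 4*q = (q + 4)*(q)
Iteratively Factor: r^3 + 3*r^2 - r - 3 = (r - 1)*(r^2 + 4*r + 3) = (r - 1)*(r + 3)*(r + 1)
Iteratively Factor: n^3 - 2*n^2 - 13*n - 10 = (n + 2)*(n^2 - 4*n - 5) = (n + 1)*(n + 2)*(n - 5)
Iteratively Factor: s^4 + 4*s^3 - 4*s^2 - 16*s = (s)*(s^3 + 4*s^2 - 4*s - 16) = s*(s - 2)*(s^2 + 6*s + 8) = s*(s - 2)*(s + 2)*(s + 4)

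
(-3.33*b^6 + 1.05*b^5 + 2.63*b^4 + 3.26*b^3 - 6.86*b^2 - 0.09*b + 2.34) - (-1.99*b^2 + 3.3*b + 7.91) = -3.33*b^6 + 1.05*b^5 + 2.63*b^4 + 3.26*b^3 - 4.87*b^2 - 3.39*b - 5.57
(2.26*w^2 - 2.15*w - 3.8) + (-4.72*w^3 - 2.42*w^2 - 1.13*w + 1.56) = -4.72*w^3 - 0.16*w^2 - 3.28*w - 2.24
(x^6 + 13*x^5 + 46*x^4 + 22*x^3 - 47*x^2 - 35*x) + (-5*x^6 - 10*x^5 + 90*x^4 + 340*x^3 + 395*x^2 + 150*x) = -4*x^6 + 3*x^5 + 136*x^4 + 362*x^3 + 348*x^2 + 115*x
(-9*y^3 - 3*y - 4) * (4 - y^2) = 9*y^5 - 33*y^3 + 4*y^2 - 12*y - 16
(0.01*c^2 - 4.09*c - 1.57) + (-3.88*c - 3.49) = 0.01*c^2 - 7.97*c - 5.06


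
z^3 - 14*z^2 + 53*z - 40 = (z - 8)*(z - 5)*(z - 1)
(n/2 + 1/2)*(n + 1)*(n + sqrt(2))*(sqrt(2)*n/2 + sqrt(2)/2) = sqrt(2)*n^4/4 + n^3/2 + 3*sqrt(2)*n^3/4 + 3*sqrt(2)*n^2/4 + 3*n^2/2 + sqrt(2)*n/4 + 3*n/2 + 1/2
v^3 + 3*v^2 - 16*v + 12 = (v - 2)*(v - 1)*(v + 6)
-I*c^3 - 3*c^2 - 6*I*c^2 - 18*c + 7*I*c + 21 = (c + 7)*(c - 3*I)*(-I*c + I)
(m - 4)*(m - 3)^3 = m^4 - 13*m^3 + 63*m^2 - 135*m + 108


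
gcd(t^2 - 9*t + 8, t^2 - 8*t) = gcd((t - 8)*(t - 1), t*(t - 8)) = t - 8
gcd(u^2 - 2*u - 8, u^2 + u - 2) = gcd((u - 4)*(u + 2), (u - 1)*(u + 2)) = u + 2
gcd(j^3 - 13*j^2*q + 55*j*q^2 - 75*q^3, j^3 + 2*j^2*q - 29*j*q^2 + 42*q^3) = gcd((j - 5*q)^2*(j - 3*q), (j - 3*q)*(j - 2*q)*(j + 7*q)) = -j + 3*q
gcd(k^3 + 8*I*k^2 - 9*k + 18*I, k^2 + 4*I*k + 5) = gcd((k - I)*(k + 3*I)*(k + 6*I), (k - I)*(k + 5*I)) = k - I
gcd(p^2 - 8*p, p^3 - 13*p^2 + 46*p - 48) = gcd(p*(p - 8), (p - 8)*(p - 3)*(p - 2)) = p - 8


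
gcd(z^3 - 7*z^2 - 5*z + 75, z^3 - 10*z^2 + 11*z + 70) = z - 5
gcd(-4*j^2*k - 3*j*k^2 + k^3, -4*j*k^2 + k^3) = 4*j*k - k^2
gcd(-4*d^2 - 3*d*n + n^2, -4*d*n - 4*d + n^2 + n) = 4*d - n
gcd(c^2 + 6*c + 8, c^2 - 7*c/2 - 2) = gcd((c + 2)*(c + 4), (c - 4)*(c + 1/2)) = 1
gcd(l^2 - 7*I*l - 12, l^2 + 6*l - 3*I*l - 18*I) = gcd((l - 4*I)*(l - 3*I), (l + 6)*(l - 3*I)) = l - 3*I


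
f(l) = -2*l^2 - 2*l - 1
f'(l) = -4*l - 2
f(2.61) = -19.84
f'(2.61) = -12.44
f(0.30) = -1.78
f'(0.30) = -3.20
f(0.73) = -3.53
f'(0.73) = -4.92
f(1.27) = -6.77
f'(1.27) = -7.08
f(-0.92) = -0.85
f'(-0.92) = 1.68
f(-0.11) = -0.80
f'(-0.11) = -1.56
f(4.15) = -43.74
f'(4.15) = -18.60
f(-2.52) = -8.66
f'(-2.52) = 8.08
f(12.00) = -313.00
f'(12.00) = -50.00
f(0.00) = -1.00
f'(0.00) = -2.00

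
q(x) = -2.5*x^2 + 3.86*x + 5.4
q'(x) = 3.86 - 5.0*x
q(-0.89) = -0.02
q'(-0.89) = 8.31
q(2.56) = -1.10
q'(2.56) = -8.94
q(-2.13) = -14.16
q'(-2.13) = 14.51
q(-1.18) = -2.64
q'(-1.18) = 9.76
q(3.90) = -17.57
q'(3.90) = -15.64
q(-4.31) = -57.68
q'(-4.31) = 25.41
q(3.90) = -17.57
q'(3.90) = -15.64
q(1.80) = 4.25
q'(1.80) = -5.14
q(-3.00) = -28.68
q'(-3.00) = 18.86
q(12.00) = -308.28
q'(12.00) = -56.14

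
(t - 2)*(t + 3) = t^2 + t - 6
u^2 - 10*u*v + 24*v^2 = (u - 6*v)*(u - 4*v)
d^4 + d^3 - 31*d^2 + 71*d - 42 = (d - 3)*(d - 2)*(d - 1)*(d + 7)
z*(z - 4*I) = z^2 - 4*I*z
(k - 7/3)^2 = k^2 - 14*k/3 + 49/9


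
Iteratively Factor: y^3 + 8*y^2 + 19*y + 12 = (y + 1)*(y^2 + 7*y + 12) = (y + 1)*(y + 4)*(y + 3)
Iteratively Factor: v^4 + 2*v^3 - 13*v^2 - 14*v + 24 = (v + 4)*(v^3 - 2*v^2 - 5*v + 6) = (v - 1)*(v + 4)*(v^2 - v - 6) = (v - 3)*(v - 1)*(v + 4)*(v + 2)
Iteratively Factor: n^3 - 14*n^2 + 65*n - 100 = (n - 5)*(n^2 - 9*n + 20) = (n - 5)*(n - 4)*(n - 5)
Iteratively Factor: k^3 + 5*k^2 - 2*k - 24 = (k + 4)*(k^2 + k - 6) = (k - 2)*(k + 4)*(k + 3)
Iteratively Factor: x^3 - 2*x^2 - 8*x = (x)*(x^2 - 2*x - 8) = x*(x - 4)*(x + 2)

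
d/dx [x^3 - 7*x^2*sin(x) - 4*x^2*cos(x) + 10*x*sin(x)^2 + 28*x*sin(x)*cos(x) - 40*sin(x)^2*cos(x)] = 4*x^2*sin(x) - 7*x^2*cos(x) + 3*x^2 - 14*x*sin(x) + 10*x*sin(2*x) - 8*x*cos(x) + 28*x*cos(2*x) + 10*sin(x) + 14*sin(2*x) - 30*sin(3*x) - 5*cos(2*x) + 5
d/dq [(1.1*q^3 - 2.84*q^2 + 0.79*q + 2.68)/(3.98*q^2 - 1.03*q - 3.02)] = (4.378*q^4 - 2.266*q^3 - 10.185*q^2 - 4.1792*q + 0.3746)/(15.8404*q^4 - 8.1988*q^3 - 22.9783*q^2 + 6.2212*q + 9.1204)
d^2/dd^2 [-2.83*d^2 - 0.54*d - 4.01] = -5.66000000000000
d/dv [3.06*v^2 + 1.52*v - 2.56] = 6.12*v + 1.52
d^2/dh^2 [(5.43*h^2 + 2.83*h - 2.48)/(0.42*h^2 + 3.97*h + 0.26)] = (-8.88178419700125e-16*h^4 - 17.10954*h^3 - 6.18256800000003*h^2 - 26.665128*h - 82.740548)/(0.074088*h^6 + 2.100924*h^5 + 19.996326*h^4 + 65.171917*h^3 + 12.378678*h^2 + 0.805116*h + 0.017576)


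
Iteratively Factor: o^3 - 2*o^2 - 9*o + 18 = (o + 3)*(o^2 - 5*o + 6) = (o - 3)*(o + 3)*(o - 2)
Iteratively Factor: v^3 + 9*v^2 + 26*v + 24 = (v + 2)*(v^2 + 7*v + 12) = (v + 2)*(v + 4)*(v + 3)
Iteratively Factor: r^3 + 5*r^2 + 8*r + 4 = (r + 2)*(r^2 + 3*r + 2) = (r + 2)^2*(r + 1)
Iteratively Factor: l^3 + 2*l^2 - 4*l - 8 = (l - 2)*(l^2 + 4*l + 4) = (l - 2)*(l + 2)*(l + 2)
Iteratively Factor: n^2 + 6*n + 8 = (n + 2)*(n + 4)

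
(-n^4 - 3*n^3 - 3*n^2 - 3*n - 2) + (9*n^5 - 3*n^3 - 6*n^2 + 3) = 9*n^5 - n^4 - 6*n^3 - 9*n^2 - 3*n + 1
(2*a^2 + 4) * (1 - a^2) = -2*a^4 - 2*a^2 + 4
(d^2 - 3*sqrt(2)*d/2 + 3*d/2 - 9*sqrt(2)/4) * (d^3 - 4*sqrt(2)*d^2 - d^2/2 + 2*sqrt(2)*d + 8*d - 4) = d^5 - 11*sqrt(2)*d^4/2 + d^4 - 11*sqrt(2)*d^3/2 + 77*d^3/4 - 63*sqrt(2)*d^2/8 + 20*d^2 - 12*sqrt(2)*d - 15*d + 9*sqrt(2)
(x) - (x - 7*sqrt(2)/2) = 7*sqrt(2)/2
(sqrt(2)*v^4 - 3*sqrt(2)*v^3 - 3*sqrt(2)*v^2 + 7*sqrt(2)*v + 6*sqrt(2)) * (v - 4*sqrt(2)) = sqrt(2)*v^5 - 8*v^4 - 3*sqrt(2)*v^4 - 3*sqrt(2)*v^3 + 24*v^3 + 7*sqrt(2)*v^2 + 24*v^2 - 56*v + 6*sqrt(2)*v - 48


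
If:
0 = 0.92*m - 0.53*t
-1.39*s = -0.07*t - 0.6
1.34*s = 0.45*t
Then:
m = 0.87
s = 0.51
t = 1.51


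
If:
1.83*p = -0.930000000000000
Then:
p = -0.51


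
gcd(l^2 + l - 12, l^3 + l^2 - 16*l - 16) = l + 4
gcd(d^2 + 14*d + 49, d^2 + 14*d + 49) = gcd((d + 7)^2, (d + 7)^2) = d^2 + 14*d + 49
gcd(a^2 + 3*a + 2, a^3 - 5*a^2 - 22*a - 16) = a^2 + 3*a + 2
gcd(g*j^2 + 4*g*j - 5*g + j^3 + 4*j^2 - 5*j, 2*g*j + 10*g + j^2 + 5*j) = j + 5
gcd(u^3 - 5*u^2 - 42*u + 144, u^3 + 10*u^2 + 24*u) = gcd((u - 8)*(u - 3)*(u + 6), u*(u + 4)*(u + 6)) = u + 6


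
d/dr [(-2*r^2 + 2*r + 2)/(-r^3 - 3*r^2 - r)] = 2*(-r^4 + 2*r^3 + 7*r^2 + 6*r + 1)/(r^2*(r^4 + 6*r^3 + 11*r^2 + 6*r + 1))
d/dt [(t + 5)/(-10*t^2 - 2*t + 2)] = (-5*t^2 - t + (t + 5)*(10*t + 1) + 1)/(2*(5*t^2 + t - 1)^2)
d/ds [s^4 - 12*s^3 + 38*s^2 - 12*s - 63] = 4*s^3 - 36*s^2 + 76*s - 12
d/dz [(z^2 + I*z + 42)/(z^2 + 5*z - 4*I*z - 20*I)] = (z^2*(5 - 5*I) + z*(-84 - 40*I) - 190 + 168*I)/(z^4 + z^3*(10 - 8*I) + z^2*(9 - 80*I) + z*(-160 - 200*I) - 400)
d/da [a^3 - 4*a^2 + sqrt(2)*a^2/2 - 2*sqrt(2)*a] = 3*a^2 - 8*a + sqrt(2)*a - 2*sqrt(2)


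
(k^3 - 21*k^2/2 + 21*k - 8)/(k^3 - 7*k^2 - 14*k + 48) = (k - 1/2)/(k + 3)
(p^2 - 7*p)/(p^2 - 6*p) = (p - 7)/(p - 6)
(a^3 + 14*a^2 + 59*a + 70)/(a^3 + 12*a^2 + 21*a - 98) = (a^2 + 7*a + 10)/(a^2 + 5*a - 14)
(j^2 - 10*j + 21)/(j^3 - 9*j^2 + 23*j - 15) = (j - 7)/(j^2 - 6*j + 5)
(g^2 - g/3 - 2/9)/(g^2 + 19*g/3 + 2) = (g - 2/3)/(g + 6)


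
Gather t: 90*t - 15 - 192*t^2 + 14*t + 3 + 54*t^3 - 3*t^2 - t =54*t^3 - 195*t^2 + 103*t - 12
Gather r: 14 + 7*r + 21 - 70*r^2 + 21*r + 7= -70*r^2 + 28*r + 42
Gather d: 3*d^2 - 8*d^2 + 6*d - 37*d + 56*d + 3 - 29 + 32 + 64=-5*d^2 + 25*d + 70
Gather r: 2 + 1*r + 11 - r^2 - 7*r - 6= -r^2 - 6*r + 7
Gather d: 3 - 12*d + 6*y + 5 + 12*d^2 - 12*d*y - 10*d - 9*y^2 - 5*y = 12*d^2 + d*(-12*y - 22) - 9*y^2 + y + 8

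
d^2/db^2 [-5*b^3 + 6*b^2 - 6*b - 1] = 12 - 30*b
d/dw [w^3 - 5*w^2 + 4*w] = 3*w^2 - 10*w + 4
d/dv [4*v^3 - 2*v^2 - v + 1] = 12*v^2 - 4*v - 1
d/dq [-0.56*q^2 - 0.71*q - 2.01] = -1.12*q - 0.71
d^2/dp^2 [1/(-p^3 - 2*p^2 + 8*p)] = 2*(p*(3*p + 2)*(p^2 + 2*p - 8) - (3*p^2 + 4*p - 8)^2)/(p^3*(p^2 + 2*p - 8)^3)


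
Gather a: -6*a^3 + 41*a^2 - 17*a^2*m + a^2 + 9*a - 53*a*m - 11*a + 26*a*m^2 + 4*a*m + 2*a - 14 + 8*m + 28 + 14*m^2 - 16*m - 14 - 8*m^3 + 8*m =-6*a^3 + a^2*(42 - 17*m) + a*(26*m^2 - 49*m) - 8*m^3 + 14*m^2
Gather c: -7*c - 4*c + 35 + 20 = 55 - 11*c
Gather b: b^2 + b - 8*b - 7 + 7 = b^2 - 7*b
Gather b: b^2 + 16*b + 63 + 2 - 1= b^2 + 16*b + 64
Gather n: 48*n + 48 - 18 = 48*n + 30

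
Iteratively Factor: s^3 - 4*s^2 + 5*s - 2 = (s - 2)*(s^2 - 2*s + 1) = (s - 2)*(s - 1)*(s - 1)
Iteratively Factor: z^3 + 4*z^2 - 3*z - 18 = (z + 3)*(z^2 + z - 6) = (z + 3)^2*(z - 2)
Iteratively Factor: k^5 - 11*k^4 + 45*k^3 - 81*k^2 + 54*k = (k)*(k^4 - 11*k^3 + 45*k^2 - 81*k + 54) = k*(k - 3)*(k^3 - 8*k^2 + 21*k - 18) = k*(k - 3)^2*(k^2 - 5*k + 6) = k*(k - 3)^3*(k - 2)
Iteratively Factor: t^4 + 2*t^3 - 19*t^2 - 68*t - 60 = (t + 2)*(t^3 - 19*t - 30) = (t + 2)^2*(t^2 - 2*t - 15) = (t - 5)*(t + 2)^2*(t + 3)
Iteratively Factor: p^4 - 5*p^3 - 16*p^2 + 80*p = (p)*(p^3 - 5*p^2 - 16*p + 80) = p*(p - 5)*(p^2 - 16) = p*(p - 5)*(p - 4)*(p + 4)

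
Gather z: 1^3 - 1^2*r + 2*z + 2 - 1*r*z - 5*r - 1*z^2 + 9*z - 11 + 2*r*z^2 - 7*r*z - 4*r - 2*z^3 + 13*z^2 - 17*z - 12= -10*r - 2*z^3 + z^2*(2*r + 12) + z*(-8*r - 6) - 20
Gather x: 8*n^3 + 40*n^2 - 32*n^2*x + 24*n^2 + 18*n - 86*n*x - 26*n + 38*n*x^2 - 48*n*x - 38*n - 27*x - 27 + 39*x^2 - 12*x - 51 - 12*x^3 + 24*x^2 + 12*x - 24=8*n^3 + 64*n^2 - 46*n - 12*x^3 + x^2*(38*n + 63) + x*(-32*n^2 - 134*n - 27) - 102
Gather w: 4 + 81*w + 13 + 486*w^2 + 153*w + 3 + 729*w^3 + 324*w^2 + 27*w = 729*w^3 + 810*w^2 + 261*w + 20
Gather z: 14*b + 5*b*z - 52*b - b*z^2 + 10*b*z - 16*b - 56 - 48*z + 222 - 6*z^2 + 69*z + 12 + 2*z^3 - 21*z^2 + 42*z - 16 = -54*b + 2*z^3 + z^2*(-b - 27) + z*(15*b + 63) + 162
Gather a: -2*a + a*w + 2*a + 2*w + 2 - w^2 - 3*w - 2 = a*w - w^2 - w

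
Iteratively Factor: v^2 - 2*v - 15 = (v + 3)*(v - 5)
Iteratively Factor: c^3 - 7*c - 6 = (c - 3)*(c^2 + 3*c + 2) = (c - 3)*(c + 2)*(c + 1)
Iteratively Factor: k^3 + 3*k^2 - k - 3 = (k + 1)*(k^2 + 2*k - 3) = (k - 1)*(k + 1)*(k + 3)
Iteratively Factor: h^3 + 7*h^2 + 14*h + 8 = (h + 4)*(h^2 + 3*h + 2) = (h + 1)*(h + 4)*(h + 2)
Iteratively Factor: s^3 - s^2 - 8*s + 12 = (s + 3)*(s^2 - 4*s + 4) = (s - 2)*(s + 3)*(s - 2)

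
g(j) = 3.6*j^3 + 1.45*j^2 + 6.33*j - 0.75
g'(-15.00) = 2392.83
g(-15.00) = -11919.45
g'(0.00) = 6.33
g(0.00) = -0.75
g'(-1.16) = 17.50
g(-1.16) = -11.76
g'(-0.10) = 6.15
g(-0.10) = -1.37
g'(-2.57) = 70.21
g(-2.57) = -68.55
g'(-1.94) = 41.35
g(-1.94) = -33.86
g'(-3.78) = 149.68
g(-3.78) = -198.40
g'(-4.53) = 214.82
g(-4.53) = -334.32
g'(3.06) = 116.33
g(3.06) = 135.35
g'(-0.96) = 13.50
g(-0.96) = -8.68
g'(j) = 10.8*j^2 + 2.9*j + 6.33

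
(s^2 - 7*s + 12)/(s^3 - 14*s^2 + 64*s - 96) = (s - 3)/(s^2 - 10*s + 24)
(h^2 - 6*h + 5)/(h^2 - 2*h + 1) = (h - 5)/(h - 1)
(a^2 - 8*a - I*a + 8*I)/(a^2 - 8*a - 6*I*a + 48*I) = (a - I)/(a - 6*I)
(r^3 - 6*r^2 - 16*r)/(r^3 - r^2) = (r^2 - 6*r - 16)/(r*(r - 1))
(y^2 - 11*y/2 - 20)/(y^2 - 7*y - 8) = (y + 5/2)/(y + 1)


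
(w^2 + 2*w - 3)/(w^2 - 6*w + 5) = (w + 3)/(w - 5)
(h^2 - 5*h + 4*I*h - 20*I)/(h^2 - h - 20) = (h + 4*I)/(h + 4)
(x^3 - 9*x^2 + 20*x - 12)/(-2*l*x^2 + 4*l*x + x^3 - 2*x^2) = (x^2 - 7*x + 6)/(x*(-2*l + x))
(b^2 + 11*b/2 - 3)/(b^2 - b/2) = (b + 6)/b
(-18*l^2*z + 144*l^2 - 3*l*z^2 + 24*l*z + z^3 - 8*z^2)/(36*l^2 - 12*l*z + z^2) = (3*l*z - 24*l + z^2 - 8*z)/(-6*l + z)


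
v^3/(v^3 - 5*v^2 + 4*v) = v^2/(v^2 - 5*v + 4)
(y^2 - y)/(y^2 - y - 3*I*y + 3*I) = y/(y - 3*I)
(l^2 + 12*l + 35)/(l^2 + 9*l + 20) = (l + 7)/(l + 4)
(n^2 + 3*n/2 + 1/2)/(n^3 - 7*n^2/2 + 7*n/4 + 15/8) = 4*(n + 1)/(4*n^2 - 16*n + 15)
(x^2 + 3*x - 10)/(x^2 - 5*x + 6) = (x + 5)/(x - 3)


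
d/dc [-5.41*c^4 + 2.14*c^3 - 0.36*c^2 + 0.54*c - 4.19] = -21.64*c^3 + 6.42*c^2 - 0.72*c + 0.54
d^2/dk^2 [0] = 0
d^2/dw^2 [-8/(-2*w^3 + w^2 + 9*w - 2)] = 16*((1 - 6*w)*(2*w^3 - w^2 - 9*w + 2) + (-6*w^2 + 2*w + 9)^2)/(2*w^3 - w^2 - 9*w + 2)^3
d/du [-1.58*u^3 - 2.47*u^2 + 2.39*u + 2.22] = -4.74*u^2 - 4.94*u + 2.39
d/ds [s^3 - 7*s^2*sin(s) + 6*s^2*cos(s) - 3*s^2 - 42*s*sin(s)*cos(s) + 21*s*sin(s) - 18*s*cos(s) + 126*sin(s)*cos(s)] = -6*s^2*sin(s) - 7*s^2*cos(s) + 3*s^2 + 4*s*sin(s) + 33*s*cos(s) - 42*s*cos(2*s) - 6*s + 21*sin(s) - 21*sin(2*s) - 18*cos(s) + 126*cos(2*s)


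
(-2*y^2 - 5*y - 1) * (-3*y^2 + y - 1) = 6*y^4 + 13*y^3 + 4*y + 1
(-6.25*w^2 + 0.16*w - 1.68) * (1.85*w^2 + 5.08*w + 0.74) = -11.5625*w^4 - 31.454*w^3 - 6.9202*w^2 - 8.416*w - 1.2432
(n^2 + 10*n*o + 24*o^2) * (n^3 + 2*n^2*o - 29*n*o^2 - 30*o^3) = n^5 + 12*n^4*o + 15*n^3*o^2 - 272*n^2*o^3 - 996*n*o^4 - 720*o^5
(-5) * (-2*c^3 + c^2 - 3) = 10*c^3 - 5*c^2 + 15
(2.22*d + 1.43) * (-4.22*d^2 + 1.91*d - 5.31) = -9.3684*d^3 - 1.7944*d^2 - 9.0569*d - 7.5933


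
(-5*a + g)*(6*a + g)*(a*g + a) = -30*a^3*g - 30*a^3 + a^2*g^2 + a^2*g + a*g^3 + a*g^2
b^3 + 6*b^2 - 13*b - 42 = (b - 3)*(b + 2)*(b + 7)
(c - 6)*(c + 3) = c^2 - 3*c - 18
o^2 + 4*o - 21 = (o - 3)*(o + 7)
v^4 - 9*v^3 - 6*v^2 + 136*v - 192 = (v - 8)*(v - 3)*(v - 2)*(v + 4)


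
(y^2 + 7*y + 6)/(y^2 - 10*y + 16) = (y^2 + 7*y + 6)/(y^2 - 10*y + 16)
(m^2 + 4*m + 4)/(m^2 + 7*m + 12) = (m^2 + 4*m + 4)/(m^2 + 7*m + 12)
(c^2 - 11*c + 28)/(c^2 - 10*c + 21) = (c - 4)/(c - 3)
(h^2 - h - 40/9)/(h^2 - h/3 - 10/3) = (h - 8/3)/(h - 2)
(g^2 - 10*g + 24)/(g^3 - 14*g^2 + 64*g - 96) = 1/(g - 4)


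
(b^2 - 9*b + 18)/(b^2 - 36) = (b - 3)/(b + 6)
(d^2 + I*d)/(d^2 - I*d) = (d + I)/(d - I)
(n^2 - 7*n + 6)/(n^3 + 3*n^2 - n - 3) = (n - 6)/(n^2 + 4*n + 3)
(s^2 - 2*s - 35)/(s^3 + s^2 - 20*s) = (s - 7)/(s*(s - 4))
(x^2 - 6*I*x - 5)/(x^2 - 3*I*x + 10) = (x - I)/(x + 2*I)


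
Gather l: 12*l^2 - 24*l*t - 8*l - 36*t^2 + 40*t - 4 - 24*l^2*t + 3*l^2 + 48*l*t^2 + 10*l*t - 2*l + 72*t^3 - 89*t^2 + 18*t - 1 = l^2*(15 - 24*t) + l*(48*t^2 - 14*t - 10) + 72*t^3 - 125*t^2 + 58*t - 5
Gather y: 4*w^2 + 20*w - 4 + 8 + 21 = 4*w^2 + 20*w + 25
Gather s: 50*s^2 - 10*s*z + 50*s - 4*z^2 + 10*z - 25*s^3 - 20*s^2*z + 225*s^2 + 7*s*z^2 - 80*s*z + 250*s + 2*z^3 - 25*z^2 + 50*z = -25*s^3 + s^2*(275 - 20*z) + s*(7*z^2 - 90*z + 300) + 2*z^3 - 29*z^2 + 60*z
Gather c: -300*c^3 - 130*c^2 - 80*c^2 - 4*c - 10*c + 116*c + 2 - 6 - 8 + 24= -300*c^3 - 210*c^2 + 102*c + 12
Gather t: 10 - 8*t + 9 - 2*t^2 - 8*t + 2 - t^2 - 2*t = -3*t^2 - 18*t + 21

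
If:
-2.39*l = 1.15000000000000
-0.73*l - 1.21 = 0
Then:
No Solution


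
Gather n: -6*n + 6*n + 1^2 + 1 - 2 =0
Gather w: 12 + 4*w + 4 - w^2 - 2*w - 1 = -w^2 + 2*w + 15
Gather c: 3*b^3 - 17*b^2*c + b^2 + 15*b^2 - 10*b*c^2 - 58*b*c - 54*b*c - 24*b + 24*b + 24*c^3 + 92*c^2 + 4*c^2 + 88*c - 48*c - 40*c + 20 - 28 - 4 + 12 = 3*b^3 + 16*b^2 + 24*c^3 + c^2*(96 - 10*b) + c*(-17*b^2 - 112*b)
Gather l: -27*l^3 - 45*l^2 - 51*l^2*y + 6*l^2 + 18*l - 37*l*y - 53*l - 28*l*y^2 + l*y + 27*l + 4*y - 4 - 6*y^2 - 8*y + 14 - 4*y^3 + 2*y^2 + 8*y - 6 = -27*l^3 + l^2*(-51*y - 39) + l*(-28*y^2 - 36*y - 8) - 4*y^3 - 4*y^2 + 4*y + 4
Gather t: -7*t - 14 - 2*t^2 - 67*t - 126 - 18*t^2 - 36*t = -20*t^2 - 110*t - 140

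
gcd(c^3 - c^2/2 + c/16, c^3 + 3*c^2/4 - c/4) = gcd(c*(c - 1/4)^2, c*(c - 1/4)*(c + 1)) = c^2 - c/4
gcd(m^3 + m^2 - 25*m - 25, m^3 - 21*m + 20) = m + 5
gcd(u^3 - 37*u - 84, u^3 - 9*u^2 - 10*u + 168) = u^2 - 3*u - 28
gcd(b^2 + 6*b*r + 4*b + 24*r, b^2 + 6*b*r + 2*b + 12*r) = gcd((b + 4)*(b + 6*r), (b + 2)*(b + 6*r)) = b + 6*r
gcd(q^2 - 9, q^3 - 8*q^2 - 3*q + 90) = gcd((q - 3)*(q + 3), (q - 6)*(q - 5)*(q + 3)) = q + 3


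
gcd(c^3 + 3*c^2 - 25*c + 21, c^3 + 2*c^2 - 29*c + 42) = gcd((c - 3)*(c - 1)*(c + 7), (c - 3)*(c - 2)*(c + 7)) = c^2 + 4*c - 21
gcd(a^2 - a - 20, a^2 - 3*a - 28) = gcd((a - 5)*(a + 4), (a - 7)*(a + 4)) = a + 4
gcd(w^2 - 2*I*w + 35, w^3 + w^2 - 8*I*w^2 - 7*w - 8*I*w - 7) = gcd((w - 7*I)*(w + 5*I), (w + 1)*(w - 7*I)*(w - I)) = w - 7*I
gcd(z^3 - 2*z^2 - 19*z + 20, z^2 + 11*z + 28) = z + 4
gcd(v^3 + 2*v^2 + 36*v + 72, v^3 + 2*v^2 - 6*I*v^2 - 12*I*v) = v^2 + v*(2 - 6*I) - 12*I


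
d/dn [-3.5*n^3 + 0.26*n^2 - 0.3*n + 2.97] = -10.5*n^2 + 0.52*n - 0.3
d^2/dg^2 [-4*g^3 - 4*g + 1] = -24*g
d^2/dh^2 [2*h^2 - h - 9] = 4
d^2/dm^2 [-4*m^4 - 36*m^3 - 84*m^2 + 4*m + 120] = -48*m^2 - 216*m - 168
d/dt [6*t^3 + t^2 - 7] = 2*t*(9*t + 1)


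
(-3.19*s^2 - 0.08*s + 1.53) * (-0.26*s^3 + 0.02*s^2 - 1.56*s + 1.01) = 0.8294*s^5 - 0.043*s^4 + 4.577*s^3 - 3.0665*s^2 - 2.4676*s + 1.5453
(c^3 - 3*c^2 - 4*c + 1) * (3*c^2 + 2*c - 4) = 3*c^5 - 7*c^4 - 22*c^3 + 7*c^2 + 18*c - 4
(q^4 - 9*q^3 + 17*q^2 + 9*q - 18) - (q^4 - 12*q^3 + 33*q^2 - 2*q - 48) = 3*q^3 - 16*q^2 + 11*q + 30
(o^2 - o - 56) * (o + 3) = o^3 + 2*o^2 - 59*o - 168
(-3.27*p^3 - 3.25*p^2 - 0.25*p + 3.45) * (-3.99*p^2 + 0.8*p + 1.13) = 13.0473*p^5 + 10.3515*p^4 - 5.2976*p^3 - 17.638*p^2 + 2.4775*p + 3.8985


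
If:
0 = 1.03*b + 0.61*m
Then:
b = -0.592233009708738*m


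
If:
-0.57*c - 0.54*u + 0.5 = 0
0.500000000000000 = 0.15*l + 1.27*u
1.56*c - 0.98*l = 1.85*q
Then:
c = 0.87719298245614 - 0.947368421052632*u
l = 3.33333333333333 - 8.46666666666667*u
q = 3.68618302513039*u - 1.02607871028924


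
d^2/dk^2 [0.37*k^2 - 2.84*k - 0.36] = 0.740000000000000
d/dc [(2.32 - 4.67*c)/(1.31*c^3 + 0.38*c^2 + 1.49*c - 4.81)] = (12.2354*c^3 - 7.343*c^2 - 1.7632*c + 19.0059)/(1.7161*c^6 + 0.9956*c^5 + 4.0482*c^4 - 11.4698*c^3 - 1.4355*c^2 - 14.3338*c + 23.1361)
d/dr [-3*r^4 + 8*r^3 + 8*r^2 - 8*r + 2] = -12*r^3 + 24*r^2 + 16*r - 8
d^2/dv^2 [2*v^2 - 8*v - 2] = 4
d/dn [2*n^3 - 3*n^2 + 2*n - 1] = 6*n^2 - 6*n + 2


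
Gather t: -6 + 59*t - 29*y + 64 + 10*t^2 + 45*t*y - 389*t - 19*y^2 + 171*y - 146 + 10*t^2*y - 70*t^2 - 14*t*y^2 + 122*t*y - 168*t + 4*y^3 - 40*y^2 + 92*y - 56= t^2*(10*y - 60) + t*(-14*y^2 + 167*y - 498) + 4*y^3 - 59*y^2 + 234*y - 144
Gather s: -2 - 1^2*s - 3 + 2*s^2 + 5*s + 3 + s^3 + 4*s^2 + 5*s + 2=s^3 + 6*s^2 + 9*s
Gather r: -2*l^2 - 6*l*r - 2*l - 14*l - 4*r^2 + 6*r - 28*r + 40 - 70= -2*l^2 - 16*l - 4*r^2 + r*(-6*l - 22) - 30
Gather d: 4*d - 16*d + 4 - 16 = -12*d - 12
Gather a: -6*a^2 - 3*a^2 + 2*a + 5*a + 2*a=-9*a^2 + 9*a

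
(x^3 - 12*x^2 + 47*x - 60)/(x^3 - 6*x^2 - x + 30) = (x - 4)/(x + 2)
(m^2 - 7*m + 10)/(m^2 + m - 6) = (m - 5)/(m + 3)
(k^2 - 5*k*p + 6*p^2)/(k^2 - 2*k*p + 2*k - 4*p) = (k - 3*p)/(k + 2)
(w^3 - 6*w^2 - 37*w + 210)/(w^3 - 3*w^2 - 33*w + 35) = (w^2 + w - 30)/(w^2 + 4*w - 5)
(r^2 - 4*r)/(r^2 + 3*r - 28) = r/(r + 7)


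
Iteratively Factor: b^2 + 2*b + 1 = (b + 1)*(b + 1)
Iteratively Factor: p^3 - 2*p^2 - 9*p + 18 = (p + 3)*(p^2 - 5*p + 6) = (p - 2)*(p + 3)*(p - 3)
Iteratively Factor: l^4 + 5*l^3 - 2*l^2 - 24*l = (l - 2)*(l^3 + 7*l^2 + 12*l) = (l - 2)*(l + 4)*(l^2 + 3*l) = l*(l - 2)*(l + 4)*(l + 3)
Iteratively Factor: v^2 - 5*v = (v - 5)*(v)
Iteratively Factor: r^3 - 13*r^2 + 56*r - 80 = (r - 5)*(r^2 - 8*r + 16) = (r - 5)*(r - 4)*(r - 4)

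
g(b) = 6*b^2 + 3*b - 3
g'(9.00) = 111.00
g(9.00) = 510.00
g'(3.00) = 39.00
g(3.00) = 60.00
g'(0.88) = 13.56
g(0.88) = 4.29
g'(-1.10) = -10.20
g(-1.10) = 0.96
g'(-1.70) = -17.40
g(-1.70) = 9.24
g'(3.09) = 40.08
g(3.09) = 63.56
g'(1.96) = 26.52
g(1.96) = 25.93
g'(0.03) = 3.36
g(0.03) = -2.90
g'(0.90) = 13.80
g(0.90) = 4.56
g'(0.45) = 8.40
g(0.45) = -0.44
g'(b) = 12*b + 3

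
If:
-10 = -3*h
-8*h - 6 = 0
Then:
No Solution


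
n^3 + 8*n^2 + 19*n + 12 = (n + 1)*(n + 3)*(n + 4)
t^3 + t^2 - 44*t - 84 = (t - 7)*(t + 2)*(t + 6)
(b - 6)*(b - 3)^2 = b^3 - 12*b^2 + 45*b - 54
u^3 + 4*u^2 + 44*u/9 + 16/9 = (u + 2/3)*(u + 4/3)*(u + 2)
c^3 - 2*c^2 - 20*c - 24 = (c - 6)*(c + 2)^2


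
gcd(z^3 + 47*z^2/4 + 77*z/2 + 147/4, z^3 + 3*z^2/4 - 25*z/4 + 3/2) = z + 3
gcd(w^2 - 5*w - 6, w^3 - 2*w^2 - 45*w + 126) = w - 6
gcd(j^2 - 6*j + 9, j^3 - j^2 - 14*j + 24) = j - 3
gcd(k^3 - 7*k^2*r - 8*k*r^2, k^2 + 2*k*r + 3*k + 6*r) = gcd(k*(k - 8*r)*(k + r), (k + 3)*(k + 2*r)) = 1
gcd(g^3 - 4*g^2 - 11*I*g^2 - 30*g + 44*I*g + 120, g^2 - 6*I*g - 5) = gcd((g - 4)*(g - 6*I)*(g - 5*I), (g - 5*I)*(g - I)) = g - 5*I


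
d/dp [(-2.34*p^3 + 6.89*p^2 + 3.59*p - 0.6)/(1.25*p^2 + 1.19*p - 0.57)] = (-2.925*p^4 - 5.5692*p^3 + 7.713*p^2 - 6.3546*p - 1.3323)/(1.5625*p^4 + 2.975*p^3 - 0.00889999999999991*p^2 - 1.3566*p + 0.3249)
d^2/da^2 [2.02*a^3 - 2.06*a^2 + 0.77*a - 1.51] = 12.12*a - 4.12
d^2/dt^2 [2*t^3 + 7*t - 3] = 12*t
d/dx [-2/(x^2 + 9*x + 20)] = 2*(2*x + 9)/(x^2 + 9*x + 20)^2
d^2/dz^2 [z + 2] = 0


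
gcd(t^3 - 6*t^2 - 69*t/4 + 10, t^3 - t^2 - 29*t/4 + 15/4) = t^2 + 2*t - 5/4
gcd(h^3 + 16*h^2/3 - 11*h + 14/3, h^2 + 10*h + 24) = 1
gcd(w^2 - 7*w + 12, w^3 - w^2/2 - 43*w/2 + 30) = w - 4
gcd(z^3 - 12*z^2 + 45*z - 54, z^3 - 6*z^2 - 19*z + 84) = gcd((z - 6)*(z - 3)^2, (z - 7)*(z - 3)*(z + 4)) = z - 3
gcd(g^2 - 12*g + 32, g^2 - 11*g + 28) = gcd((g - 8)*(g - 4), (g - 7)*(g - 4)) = g - 4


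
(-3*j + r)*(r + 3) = -3*j*r - 9*j + r^2 + 3*r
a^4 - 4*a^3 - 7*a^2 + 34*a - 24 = (a - 4)*(a - 2)*(a - 1)*(a + 3)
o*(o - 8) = o^2 - 8*o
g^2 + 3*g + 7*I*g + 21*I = (g + 3)*(g + 7*I)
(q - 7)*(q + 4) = q^2 - 3*q - 28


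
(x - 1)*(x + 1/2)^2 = x^3 - 3*x/4 - 1/4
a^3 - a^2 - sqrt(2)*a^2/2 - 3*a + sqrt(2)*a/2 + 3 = (a - 1)*(a - 3*sqrt(2)/2)*(a + sqrt(2))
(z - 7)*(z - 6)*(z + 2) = z^3 - 11*z^2 + 16*z + 84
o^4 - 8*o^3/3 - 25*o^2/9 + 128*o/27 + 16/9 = (o - 3)*(o - 4/3)*(o + 1/3)*(o + 4/3)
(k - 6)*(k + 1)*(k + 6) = k^3 + k^2 - 36*k - 36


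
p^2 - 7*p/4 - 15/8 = (p - 5/2)*(p + 3/4)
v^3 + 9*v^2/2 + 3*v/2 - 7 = (v - 1)*(v + 2)*(v + 7/2)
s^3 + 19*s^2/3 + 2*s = s*(s + 1/3)*(s + 6)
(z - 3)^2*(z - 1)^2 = z^4 - 8*z^3 + 22*z^2 - 24*z + 9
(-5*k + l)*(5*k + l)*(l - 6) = -25*k^2*l + 150*k^2 + l^3 - 6*l^2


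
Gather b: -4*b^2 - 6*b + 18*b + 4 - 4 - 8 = -4*b^2 + 12*b - 8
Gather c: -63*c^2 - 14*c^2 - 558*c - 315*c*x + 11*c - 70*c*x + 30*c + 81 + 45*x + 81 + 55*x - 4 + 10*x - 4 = -77*c^2 + c*(-385*x - 517) + 110*x + 154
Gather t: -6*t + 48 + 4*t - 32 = 16 - 2*t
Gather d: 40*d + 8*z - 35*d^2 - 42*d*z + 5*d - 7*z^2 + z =-35*d^2 + d*(45 - 42*z) - 7*z^2 + 9*z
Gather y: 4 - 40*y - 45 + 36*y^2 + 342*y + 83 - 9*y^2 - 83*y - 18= 27*y^2 + 219*y + 24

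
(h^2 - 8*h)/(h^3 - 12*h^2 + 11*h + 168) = h/(h^2 - 4*h - 21)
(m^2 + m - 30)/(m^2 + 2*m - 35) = (m + 6)/(m + 7)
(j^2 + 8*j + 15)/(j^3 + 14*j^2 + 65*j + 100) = (j + 3)/(j^2 + 9*j + 20)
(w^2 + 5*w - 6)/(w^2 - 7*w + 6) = (w + 6)/(w - 6)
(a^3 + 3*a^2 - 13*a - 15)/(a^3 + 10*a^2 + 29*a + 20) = (a - 3)/(a + 4)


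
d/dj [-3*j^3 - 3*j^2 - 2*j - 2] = -9*j^2 - 6*j - 2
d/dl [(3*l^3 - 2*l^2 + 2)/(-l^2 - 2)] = 3*l*(-l^3 - 6*l + 4)/(l^4 + 4*l^2 + 4)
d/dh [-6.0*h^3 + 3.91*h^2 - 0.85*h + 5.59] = -18.0*h^2 + 7.82*h - 0.85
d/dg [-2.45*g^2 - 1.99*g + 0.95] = -4.9*g - 1.99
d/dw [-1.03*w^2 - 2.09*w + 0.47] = -2.06*w - 2.09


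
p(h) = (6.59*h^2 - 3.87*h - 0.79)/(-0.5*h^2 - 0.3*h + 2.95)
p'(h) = (1.0*h + 0.3)*(6.59*h^2 - 3.87*h - 0.79)/(-0.5*h^2 - 0.3*h + 2.95)^2 + (13.18*h - 3.87)/(-0.5*h^2 - 0.3*h + 2.95)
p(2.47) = -35.48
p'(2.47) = 82.71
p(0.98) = 0.80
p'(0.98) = 4.63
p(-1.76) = 13.70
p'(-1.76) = -24.40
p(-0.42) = 0.67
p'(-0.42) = -3.17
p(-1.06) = 3.96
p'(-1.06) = -7.70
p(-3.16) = -70.56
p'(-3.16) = -142.74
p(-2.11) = 27.06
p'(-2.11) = -59.44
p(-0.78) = 2.17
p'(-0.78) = -5.27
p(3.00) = -19.15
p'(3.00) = 11.23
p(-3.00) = -107.89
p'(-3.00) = -381.38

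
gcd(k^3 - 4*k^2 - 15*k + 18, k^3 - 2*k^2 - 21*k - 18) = k^2 - 3*k - 18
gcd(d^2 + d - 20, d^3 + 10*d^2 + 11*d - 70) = d + 5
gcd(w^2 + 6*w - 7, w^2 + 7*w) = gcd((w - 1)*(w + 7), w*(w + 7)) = w + 7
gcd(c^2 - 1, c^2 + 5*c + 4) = c + 1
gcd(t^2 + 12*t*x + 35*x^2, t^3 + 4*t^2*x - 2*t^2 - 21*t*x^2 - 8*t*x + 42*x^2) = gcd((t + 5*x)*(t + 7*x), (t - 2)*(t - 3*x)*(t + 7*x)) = t + 7*x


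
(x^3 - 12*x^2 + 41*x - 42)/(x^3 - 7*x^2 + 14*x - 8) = (x^2 - 10*x + 21)/(x^2 - 5*x + 4)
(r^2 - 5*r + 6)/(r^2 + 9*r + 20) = (r^2 - 5*r + 6)/(r^2 + 9*r + 20)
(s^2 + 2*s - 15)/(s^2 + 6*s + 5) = (s - 3)/(s + 1)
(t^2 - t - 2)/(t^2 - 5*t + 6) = (t + 1)/(t - 3)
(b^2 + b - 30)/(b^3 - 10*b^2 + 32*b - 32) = (b^2 + b - 30)/(b^3 - 10*b^2 + 32*b - 32)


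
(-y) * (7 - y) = y^2 - 7*y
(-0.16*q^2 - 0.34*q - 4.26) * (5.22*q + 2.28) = -0.8352*q^3 - 2.1396*q^2 - 23.0124*q - 9.7128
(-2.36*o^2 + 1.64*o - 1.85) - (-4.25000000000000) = -2.36*o^2 + 1.64*o + 2.4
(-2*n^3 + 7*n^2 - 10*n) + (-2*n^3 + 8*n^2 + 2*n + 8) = -4*n^3 + 15*n^2 - 8*n + 8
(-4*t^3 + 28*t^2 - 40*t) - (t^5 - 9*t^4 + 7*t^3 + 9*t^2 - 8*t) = -t^5 + 9*t^4 - 11*t^3 + 19*t^2 - 32*t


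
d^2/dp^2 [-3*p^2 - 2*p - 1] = -6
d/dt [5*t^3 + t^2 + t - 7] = 15*t^2 + 2*t + 1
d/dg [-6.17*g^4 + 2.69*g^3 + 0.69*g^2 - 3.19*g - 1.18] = -24.68*g^3 + 8.07*g^2 + 1.38*g - 3.19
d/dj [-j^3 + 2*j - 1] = 2 - 3*j^2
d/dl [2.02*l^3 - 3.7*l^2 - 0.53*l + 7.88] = 6.06*l^2 - 7.4*l - 0.53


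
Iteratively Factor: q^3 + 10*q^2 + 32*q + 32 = (q + 2)*(q^2 + 8*q + 16) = (q + 2)*(q + 4)*(q + 4)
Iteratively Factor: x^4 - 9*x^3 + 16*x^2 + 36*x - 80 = (x - 4)*(x^3 - 5*x^2 - 4*x + 20) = (x - 4)*(x + 2)*(x^2 - 7*x + 10) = (x - 5)*(x - 4)*(x + 2)*(x - 2)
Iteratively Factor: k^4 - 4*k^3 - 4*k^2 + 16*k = (k + 2)*(k^3 - 6*k^2 + 8*k) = (k - 4)*(k + 2)*(k^2 - 2*k) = k*(k - 4)*(k + 2)*(k - 2)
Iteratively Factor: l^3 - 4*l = (l)*(l^2 - 4) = l*(l - 2)*(l + 2)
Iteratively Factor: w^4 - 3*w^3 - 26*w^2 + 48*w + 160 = (w + 4)*(w^3 - 7*w^2 + 2*w + 40) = (w + 2)*(w + 4)*(w^2 - 9*w + 20) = (w - 4)*(w + 2)*(w + 4)*(w - 5)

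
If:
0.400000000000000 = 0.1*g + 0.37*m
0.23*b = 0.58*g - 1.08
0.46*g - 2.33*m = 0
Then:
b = 1.13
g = 2.31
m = 0.46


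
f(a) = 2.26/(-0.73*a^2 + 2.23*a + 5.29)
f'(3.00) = 0.17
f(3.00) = 0.42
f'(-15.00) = -0.00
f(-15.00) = -0.01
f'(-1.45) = -36.10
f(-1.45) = 4.33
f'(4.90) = 6.48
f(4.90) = -1.72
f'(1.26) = -0.02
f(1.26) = 0.33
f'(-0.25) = -0.27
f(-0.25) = 0.48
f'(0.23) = -0.13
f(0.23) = 0.39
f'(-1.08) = -2.09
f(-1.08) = 1.11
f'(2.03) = 0.04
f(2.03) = 0.33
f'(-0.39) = -0.34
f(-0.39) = 0.52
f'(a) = 2.26*(1.46*a - 2.23)/(-0.73*a^2 + 2.23*a + 5.29)^2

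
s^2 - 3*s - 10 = (s - 5)*(s + 2)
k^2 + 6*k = k*(k + 6)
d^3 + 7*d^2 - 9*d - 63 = (d - 3)*(d + 3)*(d + 7)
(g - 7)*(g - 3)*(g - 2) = g^3 - 12*g^2 + 41*g - 42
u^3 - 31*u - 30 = (u - 6)*(u + 1)*(u + 5)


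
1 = 1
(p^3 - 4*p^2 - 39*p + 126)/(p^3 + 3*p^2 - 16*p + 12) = (p^2 - 10*p + 21)/(p^2 - 3*p + 2)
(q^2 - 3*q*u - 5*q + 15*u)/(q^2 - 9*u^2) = (q - 5)/(q + 3*u)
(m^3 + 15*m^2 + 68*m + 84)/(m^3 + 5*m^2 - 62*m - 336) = (m + 2)/(m - 8)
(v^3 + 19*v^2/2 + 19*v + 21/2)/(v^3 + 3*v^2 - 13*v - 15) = (2*v^2 + 17*v + 21)/(2*(v^2 + 2*v - 15))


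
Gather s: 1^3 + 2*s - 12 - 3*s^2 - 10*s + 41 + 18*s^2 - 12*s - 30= 15*s^2 - 20*s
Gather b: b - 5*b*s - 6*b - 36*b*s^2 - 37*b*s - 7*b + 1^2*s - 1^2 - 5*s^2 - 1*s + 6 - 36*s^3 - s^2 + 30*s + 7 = b*(-36*s^2 - 42*s - 12) - 36*s^3 - 6*s^2 + 30*s + 12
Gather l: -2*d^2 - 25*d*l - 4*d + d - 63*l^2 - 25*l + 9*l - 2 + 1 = -2*d^2 - 3*d - 63*l^2 + l*(-25*d - 16) - 1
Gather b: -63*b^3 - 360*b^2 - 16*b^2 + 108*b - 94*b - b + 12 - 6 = -63*b^3 - 376*b^2 + 13*b + 6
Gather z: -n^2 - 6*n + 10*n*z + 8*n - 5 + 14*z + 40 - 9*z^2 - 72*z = -n^2 + 2*n - 9*z^2 + z*(10*n - 58) + 35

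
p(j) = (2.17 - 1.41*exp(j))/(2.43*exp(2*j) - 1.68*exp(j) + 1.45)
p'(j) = (2.17 - 1.41*exp(j))*(-4.86*exp(2*j) + 1.68*exp(j))/(2.43*exp(2*j) - 1.68*exp(j) + 1.45)^2 - 1.41*exp(j)/(2.43*exp(2*j) - 1.68*exp(j) + 1.45) = (3.4263*exp(2*j) - 10.5462*exp(j) + 1.6011)*exp(j)/(5.9049*exp(4*j) - 8.1648*exp(3*j) + 9.8694*exp(2*j) - 4.872*exp(j) + 2.1025)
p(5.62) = -0.00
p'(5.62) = 0.00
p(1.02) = -0.11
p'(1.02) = -0.01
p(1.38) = -0.10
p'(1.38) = 0.05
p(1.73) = -0.08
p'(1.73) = 0.06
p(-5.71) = 1.50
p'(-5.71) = 0.00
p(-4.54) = 1.50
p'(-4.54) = 0.01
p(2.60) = -0.04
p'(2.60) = 0.04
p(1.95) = -0.07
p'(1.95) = 0.06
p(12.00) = 0.00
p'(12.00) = 0.00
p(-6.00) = 1.50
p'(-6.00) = 0.00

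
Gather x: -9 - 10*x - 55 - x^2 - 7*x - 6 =-x^2 - 17*x - 70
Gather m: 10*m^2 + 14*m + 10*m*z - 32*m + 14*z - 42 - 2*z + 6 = 10*m^2 + m*(10*z - 18) + 12*z - 36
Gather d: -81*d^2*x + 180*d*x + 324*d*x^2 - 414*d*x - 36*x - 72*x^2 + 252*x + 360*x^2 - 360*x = -81*d^2*x + d*(324*x^2 - 234*x) + 288*x^2 - 144*x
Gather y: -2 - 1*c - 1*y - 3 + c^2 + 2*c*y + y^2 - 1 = c^2 - c + y^2 + y*(2*c - 1) - 6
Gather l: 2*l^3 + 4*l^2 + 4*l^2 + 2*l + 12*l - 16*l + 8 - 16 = 2*l^3 + 8*l^2 - 2*l - 8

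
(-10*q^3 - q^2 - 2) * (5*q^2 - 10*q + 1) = -50*q^5 + 95*q^4 - 11*q^2 + 20*q - 2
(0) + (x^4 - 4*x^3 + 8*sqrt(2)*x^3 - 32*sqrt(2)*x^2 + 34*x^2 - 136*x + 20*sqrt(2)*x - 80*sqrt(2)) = x^4 - 4*x^3 + 8*sqrt(2)*x^3 - 32*sqrt(2)*x^2 + 34*x^2 - 136*x + 20*sqrt(2)*x - 80*sqrt(2)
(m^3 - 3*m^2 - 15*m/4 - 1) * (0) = 0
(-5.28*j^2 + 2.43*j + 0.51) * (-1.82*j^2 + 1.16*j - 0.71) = 9.6096*j^4 - 10.5474*j^3 + 5.6394*j^2 - 1.1337*j - 0.3621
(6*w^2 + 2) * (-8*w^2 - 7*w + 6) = -48*w^4 - 42*w^3 + 20*w^2 - 14*w + 12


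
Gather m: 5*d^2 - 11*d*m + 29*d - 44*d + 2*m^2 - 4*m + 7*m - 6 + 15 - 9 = 5*d^2 - 15*d + 2*m^2 + m*(3 - 11*d)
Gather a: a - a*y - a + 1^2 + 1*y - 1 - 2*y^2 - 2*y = -a*y - 2*y^2 - y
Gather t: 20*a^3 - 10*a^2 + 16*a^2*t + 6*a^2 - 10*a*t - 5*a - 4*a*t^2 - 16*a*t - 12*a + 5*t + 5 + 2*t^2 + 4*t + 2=20*a^3 - 4*a^2 - 17*a + t^2*(2 - 4*a) + t*(16*a^2 - 26*a + 9) + 7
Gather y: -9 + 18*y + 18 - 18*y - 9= 0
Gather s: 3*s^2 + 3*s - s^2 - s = 2*s^2 + 2*s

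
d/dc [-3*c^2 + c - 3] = 1 - 6*c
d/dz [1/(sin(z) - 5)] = -cos(z)/(sin(z) - 5)^2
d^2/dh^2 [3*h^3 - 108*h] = 18*h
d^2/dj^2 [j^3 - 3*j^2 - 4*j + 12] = 6*j - 6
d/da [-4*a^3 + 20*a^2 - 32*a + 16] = -12*a^2 + 40*a - 32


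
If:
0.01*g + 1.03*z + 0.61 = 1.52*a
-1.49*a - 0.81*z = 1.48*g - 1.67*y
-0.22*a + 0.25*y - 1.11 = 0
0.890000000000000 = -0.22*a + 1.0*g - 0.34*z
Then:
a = 3.03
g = 2.86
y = 7.10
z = 3.85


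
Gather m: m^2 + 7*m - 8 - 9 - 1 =m^2 + 7*m - 18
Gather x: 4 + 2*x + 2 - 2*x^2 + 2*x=-2*x^2 + 4*x + 6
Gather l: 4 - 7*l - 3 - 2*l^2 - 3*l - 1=-2*l^2 - 10*l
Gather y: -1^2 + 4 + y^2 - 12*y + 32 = y^2 - 12*y + 35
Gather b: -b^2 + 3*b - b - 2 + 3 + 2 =-b^2 + 2*b + 3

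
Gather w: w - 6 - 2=w - 8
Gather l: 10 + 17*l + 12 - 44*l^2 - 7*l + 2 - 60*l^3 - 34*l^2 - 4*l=-60*l^3 - 78*l^2 + 6*l + 24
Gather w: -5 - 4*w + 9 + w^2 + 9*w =w^2 + 5*w + 4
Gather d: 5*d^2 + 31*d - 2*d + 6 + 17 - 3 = 5*d^2 + 29*d + 20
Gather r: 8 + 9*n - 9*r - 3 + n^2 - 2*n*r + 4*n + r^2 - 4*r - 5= n^2 + 13*n + r^2 + r*(-2*n - 13)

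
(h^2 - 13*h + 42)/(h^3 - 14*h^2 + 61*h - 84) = (h - 6)/(h^2 - 7*h + 12)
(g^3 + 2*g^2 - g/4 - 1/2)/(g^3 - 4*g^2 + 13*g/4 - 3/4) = (2*g^2 + 5*g + 2)/(2*g^2 - 7*g + 3)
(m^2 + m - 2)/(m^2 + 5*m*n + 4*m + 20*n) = (m^2 + m - 2)/(m^2 + 5*m*n + 4*m + 20*n)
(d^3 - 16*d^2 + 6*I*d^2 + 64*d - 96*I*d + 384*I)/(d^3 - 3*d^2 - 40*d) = (d^2 + 2*d*(-4 + 3*I) - 48*I)/(d*(d + 5))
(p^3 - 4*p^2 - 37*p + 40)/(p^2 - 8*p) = p + 4 - 5/p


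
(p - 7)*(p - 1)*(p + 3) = p^3 - 5*p^2 - 17*p + 21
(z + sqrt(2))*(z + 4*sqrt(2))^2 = z^3 + 9*sqrt(2)*z^2 + 48*z + 32*sqrt(2)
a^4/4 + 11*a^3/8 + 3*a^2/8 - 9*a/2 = a*(a/4 + 1)*(a - 3/2)*(a + 3)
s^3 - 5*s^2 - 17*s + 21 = (s - 7)*(s - 1)*(s + 3)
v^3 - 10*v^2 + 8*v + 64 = (v - 8)*(v - 4)*(v + 2)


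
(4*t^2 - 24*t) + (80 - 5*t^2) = -t^2 - 24*t + 80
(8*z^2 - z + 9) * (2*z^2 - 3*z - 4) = 16*z^4 - 26*z^3 - 11*z^2 - 23*z - 36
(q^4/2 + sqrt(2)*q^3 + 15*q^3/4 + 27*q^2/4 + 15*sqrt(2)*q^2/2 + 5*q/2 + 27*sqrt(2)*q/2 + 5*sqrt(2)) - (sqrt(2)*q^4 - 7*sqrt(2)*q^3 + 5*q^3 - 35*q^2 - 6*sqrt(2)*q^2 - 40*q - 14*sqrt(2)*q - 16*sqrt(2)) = -sqrt(2)*q^4 + q^4/2 - 5*q^3/4 + 8*sqrt(2)*q^3 + 27*sqrt(2)*q^2/2 + 167*q^2/4 + 55*sqrt(2)*q/2 + 85*q/2 + 21*sqrt(2)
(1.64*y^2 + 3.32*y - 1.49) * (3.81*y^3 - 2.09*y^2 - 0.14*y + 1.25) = 6.2484*y^5 + 9.2216*y^4 - 12.8453*y^3 + 4.6993*y^2 + 4.3586*y - 1.8625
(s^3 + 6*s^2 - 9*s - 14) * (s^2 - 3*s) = s^5 + 3*s^4 - 27*s^3 + 13*s^2 + 42*s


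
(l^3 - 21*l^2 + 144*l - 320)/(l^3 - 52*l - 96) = (l^2 - 13*l + 40)/(l^2 + 8*l + 12)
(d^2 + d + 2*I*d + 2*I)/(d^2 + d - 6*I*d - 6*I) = (d + 2*I)/(d - 6*I)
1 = 1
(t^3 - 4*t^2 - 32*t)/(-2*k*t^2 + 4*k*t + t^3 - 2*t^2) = (-t^2 + 4*t + 32)/(2*k*t - 4*k - t^2 + 2*t)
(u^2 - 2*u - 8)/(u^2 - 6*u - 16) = (u - 4)/(u - 8)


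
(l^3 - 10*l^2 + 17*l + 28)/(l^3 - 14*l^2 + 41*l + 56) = (l - 4)/(l - 8)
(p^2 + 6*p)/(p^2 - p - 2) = p*(p + 6)/(p^2 - p - 2)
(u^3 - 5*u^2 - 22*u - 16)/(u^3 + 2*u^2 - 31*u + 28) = (u^3 - 5*u^2 - 22*u - 16)/(u^3 + 2*u^2 - 31*u + 28)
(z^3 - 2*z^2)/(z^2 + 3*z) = z*(z - 2)/(z + 3)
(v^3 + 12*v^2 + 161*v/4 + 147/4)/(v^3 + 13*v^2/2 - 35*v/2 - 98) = (v + 3/2)/(v - 4)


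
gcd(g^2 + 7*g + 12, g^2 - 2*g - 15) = g + 3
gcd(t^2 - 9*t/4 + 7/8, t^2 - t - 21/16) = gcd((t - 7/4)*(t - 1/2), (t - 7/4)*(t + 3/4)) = t - 7/4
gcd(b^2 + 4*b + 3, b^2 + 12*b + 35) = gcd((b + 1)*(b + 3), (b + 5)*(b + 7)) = 1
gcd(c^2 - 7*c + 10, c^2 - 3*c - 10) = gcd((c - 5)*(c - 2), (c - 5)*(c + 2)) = c - 5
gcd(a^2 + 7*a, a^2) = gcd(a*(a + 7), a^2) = a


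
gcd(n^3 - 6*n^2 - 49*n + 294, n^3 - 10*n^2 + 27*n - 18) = n - 6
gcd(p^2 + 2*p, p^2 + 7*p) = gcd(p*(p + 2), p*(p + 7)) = p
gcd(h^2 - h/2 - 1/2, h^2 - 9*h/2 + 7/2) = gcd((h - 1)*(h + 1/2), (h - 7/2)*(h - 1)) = h - 1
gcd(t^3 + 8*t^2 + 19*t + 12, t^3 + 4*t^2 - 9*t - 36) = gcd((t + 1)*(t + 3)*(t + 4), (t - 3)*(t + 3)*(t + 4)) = t^2 + 7*t + 12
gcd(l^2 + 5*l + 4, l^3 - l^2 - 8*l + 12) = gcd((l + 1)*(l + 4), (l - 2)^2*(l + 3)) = 1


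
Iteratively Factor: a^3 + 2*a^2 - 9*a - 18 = (a - 3)*(a^2 + 5*a + 6) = (a - 3)*(a + 3)*(a + 2)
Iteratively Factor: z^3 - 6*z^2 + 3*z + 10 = (z - 2)*(z^2 - 4*z - 5) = (z - 2)*(z + 1)*(z - 5)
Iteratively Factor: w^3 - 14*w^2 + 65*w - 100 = (w - 4)*(w^2 - 10*w + 25) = (w - 5)*(w - 4)*(w - 5)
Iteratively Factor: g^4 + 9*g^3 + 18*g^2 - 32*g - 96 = (g + 3)*(g^3 + 6*g^2 - 32) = (g - 2)*(g + 3)*(g^2 + 8*g + 16) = (g - 2)*(g + 3)*(g + 4)*(g + 4)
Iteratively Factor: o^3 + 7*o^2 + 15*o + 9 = (o + 1)*(o^2 + 6*o + 9) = (o + 1)*(o + 3)*(o + 3)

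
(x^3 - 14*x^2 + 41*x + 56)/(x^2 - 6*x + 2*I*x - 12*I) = (x^3 - 14*x^2 + 41*x + 56)/(x^2 + 2*x*(-3 + I) - 12*I)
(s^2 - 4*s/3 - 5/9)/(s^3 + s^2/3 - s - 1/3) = (s - 5/3)/(s^2 - 1)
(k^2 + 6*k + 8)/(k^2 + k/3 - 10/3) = 3*(k + 4)/(3*k - 5)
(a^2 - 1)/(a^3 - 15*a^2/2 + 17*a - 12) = 2*(a^2 - 1)/(2*a^3 - 15*a^2 + 34*a - 24)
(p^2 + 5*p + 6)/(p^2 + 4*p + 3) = (p + 2)/(p + 1)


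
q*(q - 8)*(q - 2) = q^3 - 10*q^2 + 16*q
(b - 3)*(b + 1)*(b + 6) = b^3 + 4*b^2 - 15*b - 18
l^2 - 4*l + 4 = (l - 2)^2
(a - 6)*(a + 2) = a^2 - 4*a - 12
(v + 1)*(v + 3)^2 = v^3 + 7*v^2 + 15*v + 9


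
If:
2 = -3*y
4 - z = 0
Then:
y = -2/3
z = 4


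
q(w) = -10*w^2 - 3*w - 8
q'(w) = -20*w - 3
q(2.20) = -63.00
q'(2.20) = -47.00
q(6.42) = -439.42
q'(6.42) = -131.40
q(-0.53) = -9.22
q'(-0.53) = 7.60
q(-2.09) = -45.41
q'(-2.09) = 38.80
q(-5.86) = -333.82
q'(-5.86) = 114.20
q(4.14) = -191.82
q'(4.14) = -85.80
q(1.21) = -26.27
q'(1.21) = -27.20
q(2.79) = -94.21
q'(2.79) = -58.80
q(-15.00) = -2213.00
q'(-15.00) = 297.00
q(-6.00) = -350.00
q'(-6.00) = 117.00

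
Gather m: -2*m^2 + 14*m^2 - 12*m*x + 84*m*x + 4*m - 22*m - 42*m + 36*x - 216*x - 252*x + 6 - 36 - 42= 12*m^2 + m*(72*x - 60) - 432*x - 72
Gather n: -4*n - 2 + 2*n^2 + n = 2*n^2 - 3*n - 2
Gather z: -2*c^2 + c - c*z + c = -2*c^2 - c*z + 2*c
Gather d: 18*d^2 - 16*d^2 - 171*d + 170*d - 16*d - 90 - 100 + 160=2*d^2 - 17*d - 30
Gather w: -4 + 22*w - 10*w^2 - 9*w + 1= -10*w^2 + 13*w - 3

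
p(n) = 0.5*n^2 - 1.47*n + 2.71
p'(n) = 1.0*n - 1.47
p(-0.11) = 2.88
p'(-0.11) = -1.58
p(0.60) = 2.01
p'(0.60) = -0.87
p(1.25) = 1.65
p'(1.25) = -0.22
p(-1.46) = 5.92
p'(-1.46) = -2.93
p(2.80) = 2.51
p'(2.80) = 1.33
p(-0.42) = 3.42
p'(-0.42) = -1.89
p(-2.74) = 10.49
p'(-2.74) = -4.21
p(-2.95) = 11.40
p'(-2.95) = -4.42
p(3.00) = 2.80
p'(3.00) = 1.53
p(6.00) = 11.89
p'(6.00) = 4.53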